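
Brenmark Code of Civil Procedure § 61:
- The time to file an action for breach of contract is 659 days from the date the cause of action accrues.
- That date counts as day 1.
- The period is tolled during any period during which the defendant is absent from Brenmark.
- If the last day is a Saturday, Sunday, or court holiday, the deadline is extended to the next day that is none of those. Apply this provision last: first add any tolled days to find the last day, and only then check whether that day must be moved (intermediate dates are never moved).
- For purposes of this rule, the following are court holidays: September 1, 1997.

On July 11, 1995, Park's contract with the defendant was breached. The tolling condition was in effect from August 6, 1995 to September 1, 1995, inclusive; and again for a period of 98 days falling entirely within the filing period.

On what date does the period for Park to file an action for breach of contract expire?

Counting July 11, 1995 as day 1, day 659 is April 29, 1997.
From August 6, 1995 through September 1, 1995 inclusive is 27 days; tolling adds 27 days: April 29, 1997 + 27 days = May 26, 1997.
Tolling adds 98 days: May 26, 1997 + 98 days = September 1, 1997.
September 1, 1997 is a listed holiday. The next qualifying day is September 2, 1997.

September 2, 1997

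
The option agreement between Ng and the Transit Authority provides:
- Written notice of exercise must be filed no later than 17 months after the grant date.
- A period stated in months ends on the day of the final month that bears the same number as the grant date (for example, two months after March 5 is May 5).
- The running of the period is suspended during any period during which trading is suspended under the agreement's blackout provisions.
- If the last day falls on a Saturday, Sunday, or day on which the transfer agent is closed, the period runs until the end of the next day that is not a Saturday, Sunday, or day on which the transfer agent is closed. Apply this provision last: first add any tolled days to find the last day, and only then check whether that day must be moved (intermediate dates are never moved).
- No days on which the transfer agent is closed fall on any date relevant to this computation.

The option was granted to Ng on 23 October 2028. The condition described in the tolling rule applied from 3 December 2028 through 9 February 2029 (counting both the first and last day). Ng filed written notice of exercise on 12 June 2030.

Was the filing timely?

No

17 months after 23 October 2028 is March 23, 2030.
From December 3, 2028 through February 9, 2029 inclusive is 69 days; tolling adds 69 days: March 23, 2030 + 69 days = May 31, 2030.
May 31, 2030 is a Friday and not a day on which the transfer agent is closed, so no extension applies.
The deadline is May 31, 2030; the filing on June 12, 2030 is after that date.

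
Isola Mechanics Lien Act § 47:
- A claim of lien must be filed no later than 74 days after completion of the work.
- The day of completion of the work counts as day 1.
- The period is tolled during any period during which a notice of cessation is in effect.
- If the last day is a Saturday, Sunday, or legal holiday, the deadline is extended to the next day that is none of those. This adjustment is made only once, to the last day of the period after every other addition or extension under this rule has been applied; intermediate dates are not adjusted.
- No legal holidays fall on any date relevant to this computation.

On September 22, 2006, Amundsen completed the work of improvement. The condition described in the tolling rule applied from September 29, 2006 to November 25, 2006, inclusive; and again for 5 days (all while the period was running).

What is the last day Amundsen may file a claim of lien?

February 5, 2007

Counting September 22, 2006 as day 1, day 74 is December 4, 2006.
From September 29, 2006 through November 25, 2006 inclusive is 58 days; tolling adds 58 days: December 4, 2006 + 58 days = January 31, 2007.
Tolling adds 5 days: January 31, 2007 + 5 days = February 5, 2007.
February 5, 2007 is a Monday and not a legal holiday, so no extension applies.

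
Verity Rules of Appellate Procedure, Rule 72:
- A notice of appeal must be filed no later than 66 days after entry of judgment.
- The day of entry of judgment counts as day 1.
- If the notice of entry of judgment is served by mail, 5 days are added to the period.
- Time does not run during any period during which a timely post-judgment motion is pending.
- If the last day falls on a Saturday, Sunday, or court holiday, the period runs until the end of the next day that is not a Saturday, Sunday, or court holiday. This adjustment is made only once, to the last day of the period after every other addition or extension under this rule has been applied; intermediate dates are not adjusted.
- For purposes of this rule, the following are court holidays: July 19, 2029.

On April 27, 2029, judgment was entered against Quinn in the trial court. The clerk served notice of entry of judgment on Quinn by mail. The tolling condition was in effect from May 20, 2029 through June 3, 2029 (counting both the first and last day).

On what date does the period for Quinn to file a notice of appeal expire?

Counting April 27, 2029 as day 1, day 66 is July 1, 2029.
Service was by mail, adding 5 days: July 1, 2029 + 5 days = July 6, 2029.
From May 20, 2029 through June 3, 2029 inclusive is 15 days; tolling adds 15 days: July 6, 2029 + 15 days = July 21, 2029.
July 21, 2029 is Saturday; July 22, 2029 is Sunday. The next qualifying day is July 23, 2029.

July 23, 2029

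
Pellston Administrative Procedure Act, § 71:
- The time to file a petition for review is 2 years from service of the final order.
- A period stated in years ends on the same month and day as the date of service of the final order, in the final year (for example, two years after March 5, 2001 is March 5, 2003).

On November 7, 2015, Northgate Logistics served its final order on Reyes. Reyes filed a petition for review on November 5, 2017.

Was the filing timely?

2 years after November 7, 2015 is November 7, 2017.
The deadline is November 7, 2017; the filing on November 5, 2017 is on or before that date.

Yes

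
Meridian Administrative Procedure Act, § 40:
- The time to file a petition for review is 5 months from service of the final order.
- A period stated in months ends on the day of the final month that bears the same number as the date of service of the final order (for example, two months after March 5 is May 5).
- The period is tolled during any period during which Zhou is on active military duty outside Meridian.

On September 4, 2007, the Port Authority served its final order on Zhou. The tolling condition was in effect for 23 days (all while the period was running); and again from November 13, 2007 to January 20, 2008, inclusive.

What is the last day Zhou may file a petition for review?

May 6, 2008

5 months after September 4, 2007 is February 4, 2008.
Tolling adds 23 days: February 4, 2008 + 23 days = February 27, 2008.
From November 13, 2007 through January 20, 2008 inclusive is 69 days; tolling adds 69 days: February 27, 2008 + 69 days = May 6, 2008.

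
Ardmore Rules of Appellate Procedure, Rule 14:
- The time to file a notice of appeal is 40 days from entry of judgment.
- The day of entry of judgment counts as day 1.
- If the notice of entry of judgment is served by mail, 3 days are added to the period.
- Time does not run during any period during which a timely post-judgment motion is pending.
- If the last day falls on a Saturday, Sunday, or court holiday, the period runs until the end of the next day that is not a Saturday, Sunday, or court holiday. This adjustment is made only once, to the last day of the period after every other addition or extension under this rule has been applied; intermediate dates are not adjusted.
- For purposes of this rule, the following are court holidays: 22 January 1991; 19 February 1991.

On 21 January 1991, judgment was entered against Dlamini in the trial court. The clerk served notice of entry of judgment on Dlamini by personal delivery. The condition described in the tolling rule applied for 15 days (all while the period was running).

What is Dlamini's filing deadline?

Counting 21 January 1991 as day 1, day 40 is March 1, 1991.
Service was not by mail, so no mail extension applies.
Tolling adds 15 days: March 1, 1991 + 15 days = March 16, 1991.
March 16, 1991 is Saturday; March 17, 1991 is Sunday. The next qualifying day is March 18, 1991.

March 18, 1991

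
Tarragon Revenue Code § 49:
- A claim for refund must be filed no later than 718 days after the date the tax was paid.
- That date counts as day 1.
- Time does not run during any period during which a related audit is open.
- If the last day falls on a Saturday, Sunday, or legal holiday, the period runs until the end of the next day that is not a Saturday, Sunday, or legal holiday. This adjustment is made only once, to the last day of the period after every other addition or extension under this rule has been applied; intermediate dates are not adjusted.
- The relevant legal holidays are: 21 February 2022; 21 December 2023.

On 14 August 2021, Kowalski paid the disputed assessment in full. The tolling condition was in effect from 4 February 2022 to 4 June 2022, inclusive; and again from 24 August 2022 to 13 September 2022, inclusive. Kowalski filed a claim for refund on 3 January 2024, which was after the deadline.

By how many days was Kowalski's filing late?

Counting 14 August 2021 as day 1, day 718 is August 1, 2023.
From February 4, 2022 through June 4, 2022 inclusive is 121 days; tolling adds 121 days: August 1, 2023 + 121 days = November 30, 2023.
From August 24, 2022 through September 13, 2022 inclusive is 21 days; tolling adds 21 days: November 30, 2023 + 21 days = December 21, 2023.
December 21, 2023 is a listed holiday. The next qualifying day is December 22, 2023.
The deadline is December 22, 2023; from December 22, 2023 to January 3, 2024 is 12 days.

12 days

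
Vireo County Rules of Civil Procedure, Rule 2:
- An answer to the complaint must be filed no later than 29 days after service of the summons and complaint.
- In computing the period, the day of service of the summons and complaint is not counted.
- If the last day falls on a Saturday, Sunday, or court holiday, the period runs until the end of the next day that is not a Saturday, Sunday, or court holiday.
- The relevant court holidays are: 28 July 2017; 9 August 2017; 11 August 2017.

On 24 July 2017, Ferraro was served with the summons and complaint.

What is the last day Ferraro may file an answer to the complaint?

29 days after 24 July 2017 is August 22, 2017.
August 22, 2017 is a Tuesday and not a court holiday, so no extension applies.

August 22, 2017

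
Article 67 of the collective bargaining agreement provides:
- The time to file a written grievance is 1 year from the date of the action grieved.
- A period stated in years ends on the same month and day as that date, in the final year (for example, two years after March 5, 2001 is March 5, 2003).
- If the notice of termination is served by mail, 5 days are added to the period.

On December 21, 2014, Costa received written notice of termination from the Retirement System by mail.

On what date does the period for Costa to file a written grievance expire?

December 26, 2015

1 year after December 21, 2014 is December 21, 2015.
Service was by mail, adding 5 days: December 21, 2015 + 5 days = December 26, 2015.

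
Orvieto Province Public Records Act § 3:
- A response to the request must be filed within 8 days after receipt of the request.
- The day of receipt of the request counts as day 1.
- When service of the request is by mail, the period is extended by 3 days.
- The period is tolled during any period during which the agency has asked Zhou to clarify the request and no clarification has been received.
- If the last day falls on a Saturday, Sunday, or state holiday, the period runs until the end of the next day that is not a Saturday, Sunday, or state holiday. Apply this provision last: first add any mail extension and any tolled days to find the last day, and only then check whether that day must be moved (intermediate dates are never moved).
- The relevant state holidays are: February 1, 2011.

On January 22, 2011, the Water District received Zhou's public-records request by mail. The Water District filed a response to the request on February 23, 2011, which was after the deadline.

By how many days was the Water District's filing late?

21 days

Counting January 22, 2011 as day 1, day 8 is January 29, 2011.
Service was by mail, adding 3 days: January 29, 2011 + 3 days = February 1, 2011.
February 1, 2011 is a listed holiday. The next qualifying day is February 2, 2011.
The deadline is February 2, 2011; from February 2, 2011 to February 23, 2011 is 21 days.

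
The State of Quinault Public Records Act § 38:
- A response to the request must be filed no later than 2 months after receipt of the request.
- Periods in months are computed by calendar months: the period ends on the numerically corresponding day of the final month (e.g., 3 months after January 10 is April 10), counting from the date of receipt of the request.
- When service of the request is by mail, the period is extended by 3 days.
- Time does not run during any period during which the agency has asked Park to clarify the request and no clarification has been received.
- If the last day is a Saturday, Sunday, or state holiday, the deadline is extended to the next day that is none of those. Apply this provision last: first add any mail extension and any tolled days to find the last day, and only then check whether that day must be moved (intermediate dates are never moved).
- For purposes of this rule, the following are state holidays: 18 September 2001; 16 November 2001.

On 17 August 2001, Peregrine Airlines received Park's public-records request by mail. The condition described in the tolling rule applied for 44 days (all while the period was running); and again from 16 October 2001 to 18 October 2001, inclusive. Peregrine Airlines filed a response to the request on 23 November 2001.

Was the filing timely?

Yes

2 months after 17 August 2001 is October 17, 2001.
Service was by mail, adding 3 days: October 17, 2001 + 3 days = October 20, 2001.
Tolling adds 44 days: October 20, 2001 + 44 days = December 3, 2001.
From October 16, 2001 through October 18, 2001 inclusive is 3 days; tolling adds 3 days: December 3, 2001 + 3 days = December 6, 2001.
December 6, 2001 is a Thursday and not a state holiday, so no extension applies.
The deadline is December 6, 2001; the filing on November 23, 2001 is on or before that date.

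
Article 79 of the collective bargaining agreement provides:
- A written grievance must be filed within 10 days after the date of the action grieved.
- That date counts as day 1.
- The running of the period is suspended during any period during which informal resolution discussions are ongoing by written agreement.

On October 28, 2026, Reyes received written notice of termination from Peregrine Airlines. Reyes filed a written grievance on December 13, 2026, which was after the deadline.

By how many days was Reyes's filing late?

37 days

Counting October 28, 2026 as day 1, day 10 is November 6, 2026.
The deadline is November 6, 2026; from November 6, 2026 to December 13, 2026 is 37 days.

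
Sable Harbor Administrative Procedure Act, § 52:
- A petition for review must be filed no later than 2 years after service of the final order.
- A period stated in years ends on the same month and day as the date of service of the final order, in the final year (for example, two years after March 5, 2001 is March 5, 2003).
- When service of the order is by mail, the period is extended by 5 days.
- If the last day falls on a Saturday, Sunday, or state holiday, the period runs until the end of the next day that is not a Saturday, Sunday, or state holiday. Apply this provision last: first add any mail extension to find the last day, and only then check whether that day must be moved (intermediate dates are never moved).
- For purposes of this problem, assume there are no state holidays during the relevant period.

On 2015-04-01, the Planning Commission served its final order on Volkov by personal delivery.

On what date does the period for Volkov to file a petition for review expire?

April 3, 2017

2 years after 2015-04-01 is April 1, 2017.
Service was not by mail, so no mail extension applies.
April 1, 2017 is Saturday; April 2, 2017 is Sunday. The next qualifying day is April 3, 2017.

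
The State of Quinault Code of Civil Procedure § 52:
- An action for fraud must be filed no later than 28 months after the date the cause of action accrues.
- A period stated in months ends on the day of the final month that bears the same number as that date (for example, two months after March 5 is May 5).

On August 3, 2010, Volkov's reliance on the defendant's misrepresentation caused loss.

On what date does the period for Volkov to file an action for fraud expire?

28 months after August 3, 2010 is December 3, 2012.

December 3, 2012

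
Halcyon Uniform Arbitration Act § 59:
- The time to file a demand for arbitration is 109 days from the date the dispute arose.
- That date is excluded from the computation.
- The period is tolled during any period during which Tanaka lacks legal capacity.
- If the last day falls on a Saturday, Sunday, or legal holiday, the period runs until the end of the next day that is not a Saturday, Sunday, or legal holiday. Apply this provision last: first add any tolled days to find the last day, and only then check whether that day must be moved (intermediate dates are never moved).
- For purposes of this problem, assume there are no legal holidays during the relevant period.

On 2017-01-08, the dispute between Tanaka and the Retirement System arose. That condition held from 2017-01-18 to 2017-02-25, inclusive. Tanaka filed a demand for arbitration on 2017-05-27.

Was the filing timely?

109 days after 2017-01-08 is April 27, 2017.
From January 18, 2017 through February 25, 2017 inclusive is 39 days; tolling adds 39 days: April 27, 2017 + 39 days = June 5, 2017.
June 5, 2017 is a Monday and not a legal holiday, so no extension applies.
The deadline is June 5, 2017; the filing on May 27, 2017 is on or before that date.

Yes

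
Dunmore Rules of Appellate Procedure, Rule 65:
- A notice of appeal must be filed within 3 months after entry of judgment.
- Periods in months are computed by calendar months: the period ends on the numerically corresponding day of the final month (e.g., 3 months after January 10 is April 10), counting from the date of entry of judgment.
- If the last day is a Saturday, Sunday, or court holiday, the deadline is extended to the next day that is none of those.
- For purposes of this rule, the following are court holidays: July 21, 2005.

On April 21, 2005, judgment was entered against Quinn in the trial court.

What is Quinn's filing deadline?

3 months after April 21, 2005 is July 21, 2005.
July 21, 2005 is a listed holiday. The next qualifying day is July 22, 2005.

July 22, 2005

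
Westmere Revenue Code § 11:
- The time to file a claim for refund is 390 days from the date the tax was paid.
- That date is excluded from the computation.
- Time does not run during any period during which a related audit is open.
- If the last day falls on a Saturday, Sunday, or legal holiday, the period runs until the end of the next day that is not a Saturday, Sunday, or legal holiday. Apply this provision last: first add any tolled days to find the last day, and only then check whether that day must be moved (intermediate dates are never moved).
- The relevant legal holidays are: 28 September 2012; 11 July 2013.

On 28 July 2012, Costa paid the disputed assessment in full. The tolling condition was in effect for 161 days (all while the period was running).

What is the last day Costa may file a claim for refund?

390 days after 28 July 2012 is August 22, 2013.
Tolling adds 161 days: August 22, 2013 + 161 days = January 30, 2014.
January 30, 2014 is a Thursday and not a legal holiday, so no extension applies.

January 30, 2014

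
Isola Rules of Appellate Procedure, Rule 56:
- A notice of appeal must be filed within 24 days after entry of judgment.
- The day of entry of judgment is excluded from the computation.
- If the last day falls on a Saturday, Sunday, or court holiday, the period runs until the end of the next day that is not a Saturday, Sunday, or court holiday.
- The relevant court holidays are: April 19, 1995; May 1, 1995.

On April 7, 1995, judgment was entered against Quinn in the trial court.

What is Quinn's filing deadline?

May 2, 1995

24 days after April 7, 1995 is May 1, 1995.
May 1, 1995 is a listed holiday. The next qualifying day is May 2, 1995.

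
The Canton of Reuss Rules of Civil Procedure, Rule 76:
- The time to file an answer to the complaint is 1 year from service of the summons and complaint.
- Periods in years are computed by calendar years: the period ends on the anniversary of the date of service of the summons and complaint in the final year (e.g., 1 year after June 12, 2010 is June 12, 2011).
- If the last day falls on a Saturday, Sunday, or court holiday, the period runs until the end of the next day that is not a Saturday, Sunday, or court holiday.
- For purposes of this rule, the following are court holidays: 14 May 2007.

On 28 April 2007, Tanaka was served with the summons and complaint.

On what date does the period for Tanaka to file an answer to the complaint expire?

1 year after 28 April 2007 is April 28, 2008.
April 28, 2008 is a Monday and not a court holiday, so no extension applies.

April 28, 2008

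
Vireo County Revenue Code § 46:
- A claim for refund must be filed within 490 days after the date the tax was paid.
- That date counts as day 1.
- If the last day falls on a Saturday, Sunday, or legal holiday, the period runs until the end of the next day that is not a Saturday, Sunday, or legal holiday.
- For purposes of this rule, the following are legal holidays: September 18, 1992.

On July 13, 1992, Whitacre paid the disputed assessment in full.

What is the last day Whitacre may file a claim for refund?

Counting July 13, 1992 as day 1, day 490 is November 14, 1993.
November 14, 1993 is Sunday. The next qualifying day is November 15, 1993.

November 15, 1993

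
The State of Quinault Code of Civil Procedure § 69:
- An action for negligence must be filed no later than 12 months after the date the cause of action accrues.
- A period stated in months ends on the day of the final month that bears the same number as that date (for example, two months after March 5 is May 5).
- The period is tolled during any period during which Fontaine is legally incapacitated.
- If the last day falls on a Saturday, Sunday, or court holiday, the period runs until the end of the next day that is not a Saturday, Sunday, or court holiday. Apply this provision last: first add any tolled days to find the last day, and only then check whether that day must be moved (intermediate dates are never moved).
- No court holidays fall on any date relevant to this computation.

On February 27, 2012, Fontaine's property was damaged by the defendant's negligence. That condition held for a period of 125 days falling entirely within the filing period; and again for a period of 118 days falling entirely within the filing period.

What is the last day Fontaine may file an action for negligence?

October 28, 2013

12 months after February 27, 2012 is February 27, 2013.
Tolling adds 125 days: February 27, 2013 + 125 days = July 2, 2013.
Tolling adds 118 days: July 2, 2013 + 118 days = October 28, 2013.
October 28, 2013 is a Monday and not a court holiday, so no extension applies.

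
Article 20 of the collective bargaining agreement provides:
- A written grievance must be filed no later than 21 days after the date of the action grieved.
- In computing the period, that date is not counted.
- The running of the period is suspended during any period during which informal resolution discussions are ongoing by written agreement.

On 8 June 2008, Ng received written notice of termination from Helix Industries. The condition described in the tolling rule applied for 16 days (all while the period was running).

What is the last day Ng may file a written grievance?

July 15, 2008

21 days after 8 June 2008 is June 29, 2008.
Tolling adds 16 days: June 29, 2008 + 16 days = July 15, 2008.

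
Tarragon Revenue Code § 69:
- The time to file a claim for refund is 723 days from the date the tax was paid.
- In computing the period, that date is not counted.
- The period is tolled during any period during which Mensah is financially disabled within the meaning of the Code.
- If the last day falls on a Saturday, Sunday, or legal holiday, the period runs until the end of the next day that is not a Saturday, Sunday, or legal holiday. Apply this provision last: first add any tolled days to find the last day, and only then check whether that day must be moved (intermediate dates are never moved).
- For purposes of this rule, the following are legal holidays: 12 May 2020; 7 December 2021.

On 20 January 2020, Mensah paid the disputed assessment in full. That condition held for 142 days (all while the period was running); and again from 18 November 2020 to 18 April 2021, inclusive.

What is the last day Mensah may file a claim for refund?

723 days after 20 January 2020 is January 12, 2022.
Tolling adds 142 days: January 12, 2022 + 142 days = June 3, 2022.
From November 18, 2020 through April 18, 2021 inclusive is 152 days; tolling adds 152 days: June 3, 2022 + 152 days = November 2, 2022.
November 2, 2022 is a Wednesday and not a legal holiday, so no extension applies.

November 2, 2022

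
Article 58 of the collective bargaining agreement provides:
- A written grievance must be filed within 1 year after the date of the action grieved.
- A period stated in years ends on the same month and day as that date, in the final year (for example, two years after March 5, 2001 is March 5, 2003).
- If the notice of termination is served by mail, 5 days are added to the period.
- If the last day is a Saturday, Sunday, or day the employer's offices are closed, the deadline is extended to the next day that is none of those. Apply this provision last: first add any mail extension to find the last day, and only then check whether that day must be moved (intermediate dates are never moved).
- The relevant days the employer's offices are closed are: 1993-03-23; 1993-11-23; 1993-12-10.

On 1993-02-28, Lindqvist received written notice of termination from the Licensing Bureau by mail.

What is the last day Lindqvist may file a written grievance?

March 7, 1994

1 year after 1993-02-28 is February 28, 1994.
Service was by mail, adding 5 days: February 28, 1994 + 5 days = March 5, 1994.
March 5, 1994 is Saturday; March 6, 1994 is Sunday. The next qualifying day is March 7, 1994.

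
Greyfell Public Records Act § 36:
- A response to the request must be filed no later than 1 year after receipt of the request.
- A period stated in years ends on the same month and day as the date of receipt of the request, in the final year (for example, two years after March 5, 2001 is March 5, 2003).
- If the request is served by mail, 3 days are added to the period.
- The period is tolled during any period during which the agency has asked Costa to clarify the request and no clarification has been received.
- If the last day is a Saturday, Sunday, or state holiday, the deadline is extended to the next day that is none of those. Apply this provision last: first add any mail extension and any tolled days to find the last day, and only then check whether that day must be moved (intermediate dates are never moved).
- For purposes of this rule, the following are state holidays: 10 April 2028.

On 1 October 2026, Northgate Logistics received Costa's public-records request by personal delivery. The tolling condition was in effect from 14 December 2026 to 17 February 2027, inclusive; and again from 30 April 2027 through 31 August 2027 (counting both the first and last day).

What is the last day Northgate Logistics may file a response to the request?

1 year after 1 October 2026 is October 1, 2027.
Service was not by mail, so no mail extension applies.
From December 14, 2026 through February 17, 2027 inclusive is 66 days; tolling adds 66 days: October 1, 2027 + 66 days = December 6, 2027.
From April 30, 2027 through August 31, 2027 inclusive is 124 days; tolling adds 124 days: December 6, 2027 + 124 days = April 8, 2028.
April 8, 2028 is Saturday; April 9, 2028 is Sunday; April 10, 2028 is a listed holiday. The next qualifying day is April 11, 2028.

April 11, 2028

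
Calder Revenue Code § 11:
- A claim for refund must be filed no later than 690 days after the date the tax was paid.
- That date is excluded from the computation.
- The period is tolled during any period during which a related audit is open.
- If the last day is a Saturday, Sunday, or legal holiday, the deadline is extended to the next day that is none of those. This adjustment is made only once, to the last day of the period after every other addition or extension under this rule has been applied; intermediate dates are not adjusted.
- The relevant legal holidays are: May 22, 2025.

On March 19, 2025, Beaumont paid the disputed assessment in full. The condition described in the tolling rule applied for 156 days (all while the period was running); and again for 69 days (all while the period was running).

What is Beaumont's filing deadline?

690 days after March 19, 2025 is February 7, 2027.
Tolling adds 156 days: February 7, 2027 + 156 days = July 13, 2027.
Tolling adds 69 days: July 13, 2027 + 69 days = September 20, 2027.
September 20, 2027 is a Monday and not a legal holiday, so no extension applies.

September 20, 2027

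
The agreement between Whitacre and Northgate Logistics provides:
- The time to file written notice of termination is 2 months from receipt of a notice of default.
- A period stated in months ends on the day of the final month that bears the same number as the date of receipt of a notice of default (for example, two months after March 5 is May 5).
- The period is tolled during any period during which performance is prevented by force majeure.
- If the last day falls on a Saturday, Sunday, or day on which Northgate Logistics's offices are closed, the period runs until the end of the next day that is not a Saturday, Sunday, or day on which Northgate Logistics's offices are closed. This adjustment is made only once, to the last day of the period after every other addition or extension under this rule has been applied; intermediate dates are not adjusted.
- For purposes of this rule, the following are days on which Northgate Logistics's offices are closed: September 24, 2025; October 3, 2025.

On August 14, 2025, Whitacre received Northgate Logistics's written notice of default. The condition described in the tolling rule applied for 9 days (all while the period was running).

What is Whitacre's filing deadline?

2 months after August 14, 2025 is October 14, 2025.
Tolling adds 9 days: October 14, 2025 + 9 days = October 23, 2025.
October 23, 2025 is a Thursday and not a day on which Northgate Logistics's offices are closed, so no extension applies.

October 23, 2025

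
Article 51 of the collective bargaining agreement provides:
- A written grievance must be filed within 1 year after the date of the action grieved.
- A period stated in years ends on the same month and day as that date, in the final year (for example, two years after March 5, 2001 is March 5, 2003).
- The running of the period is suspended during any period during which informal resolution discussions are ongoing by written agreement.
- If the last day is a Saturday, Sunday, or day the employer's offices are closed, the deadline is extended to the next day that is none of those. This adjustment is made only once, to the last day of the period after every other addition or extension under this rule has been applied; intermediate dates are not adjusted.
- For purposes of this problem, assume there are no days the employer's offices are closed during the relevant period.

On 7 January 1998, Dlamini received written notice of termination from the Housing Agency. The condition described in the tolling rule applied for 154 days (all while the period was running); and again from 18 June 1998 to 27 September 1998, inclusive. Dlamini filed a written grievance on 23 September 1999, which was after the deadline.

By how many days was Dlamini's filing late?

1 year after 7 January 1998 is January 7, 1999.
Tolling adds 154 days: January 7, 1999 + 154 days = June 10, 1999.
From June 18, 1998 through September 27, 1998 inclusive is 102 days; tolling adds 102 days: June 10, 1999 + 102 days = September 20, 1999.
September 20, 1999 is a Monday and not a day the employer's offices are closed, so no extension applies.
The deadline is September 20, 1999; from September 20, 1999 to September 23, 1999 is 3 days.

3 days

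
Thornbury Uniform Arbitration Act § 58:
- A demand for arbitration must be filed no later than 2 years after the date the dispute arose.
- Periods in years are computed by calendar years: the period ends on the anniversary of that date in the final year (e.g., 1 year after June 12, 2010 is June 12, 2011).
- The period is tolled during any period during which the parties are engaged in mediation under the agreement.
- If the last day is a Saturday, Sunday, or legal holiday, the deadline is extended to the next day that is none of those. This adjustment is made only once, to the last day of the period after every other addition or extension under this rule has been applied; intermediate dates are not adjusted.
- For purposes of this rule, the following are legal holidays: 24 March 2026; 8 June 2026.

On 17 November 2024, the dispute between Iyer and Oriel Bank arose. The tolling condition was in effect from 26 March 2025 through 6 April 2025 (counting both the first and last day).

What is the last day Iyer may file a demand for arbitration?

November 30, 2026

2 years after 17 November 2024 is November 17, 2026.
From March 26, 2025 through April 6, 2025 inclusive is 12 days; tolling adds 12 days: November 17, 2026 + 12 days = November 29, 2026.
November 29, 2026 is Sunday. The next qualifying day is November 30, 2026.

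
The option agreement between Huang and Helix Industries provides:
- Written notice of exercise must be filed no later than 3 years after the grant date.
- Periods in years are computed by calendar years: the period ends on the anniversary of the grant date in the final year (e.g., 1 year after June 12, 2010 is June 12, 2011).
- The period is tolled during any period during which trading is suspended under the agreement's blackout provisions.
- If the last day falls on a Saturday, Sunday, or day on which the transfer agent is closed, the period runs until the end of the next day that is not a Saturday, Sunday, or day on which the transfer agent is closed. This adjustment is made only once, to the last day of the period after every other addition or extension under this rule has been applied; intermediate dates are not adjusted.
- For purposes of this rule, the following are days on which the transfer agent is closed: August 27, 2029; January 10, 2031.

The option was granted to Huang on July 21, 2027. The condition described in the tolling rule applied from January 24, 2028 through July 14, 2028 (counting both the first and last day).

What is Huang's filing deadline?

3 years after July 21, 2027 is July 21, 2030.
From January 24, 2028 through July 14, 2028 inclusive is 173 days; tolling adds 173 days: July 21, 2030 + 173 days = January 10, 2031.
January 10, 2031 is a listed holiday; January 11, 2031 is Saturday; January 12, 2031 is Sunday. The next qualifying day is January 13, 2031.

January 13, 2031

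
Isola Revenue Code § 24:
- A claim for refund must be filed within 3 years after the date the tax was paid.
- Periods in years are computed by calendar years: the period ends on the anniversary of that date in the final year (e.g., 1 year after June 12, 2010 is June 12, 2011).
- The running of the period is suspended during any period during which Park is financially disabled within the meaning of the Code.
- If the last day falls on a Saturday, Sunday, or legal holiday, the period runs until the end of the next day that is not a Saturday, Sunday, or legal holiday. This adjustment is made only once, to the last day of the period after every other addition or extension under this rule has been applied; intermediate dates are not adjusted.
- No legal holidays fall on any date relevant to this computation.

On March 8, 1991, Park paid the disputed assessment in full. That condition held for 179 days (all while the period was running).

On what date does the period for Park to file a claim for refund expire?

September 5, 1994

3 years after March 8, 1991 is March 8, 1994.
Tolling adds 179 days: March 8, 1994 + 179 days = September 3, 1994.
September 3, 1994 is Saturday; September 4, 1994 is Sunday. The next qualifying day is September 5, 1994.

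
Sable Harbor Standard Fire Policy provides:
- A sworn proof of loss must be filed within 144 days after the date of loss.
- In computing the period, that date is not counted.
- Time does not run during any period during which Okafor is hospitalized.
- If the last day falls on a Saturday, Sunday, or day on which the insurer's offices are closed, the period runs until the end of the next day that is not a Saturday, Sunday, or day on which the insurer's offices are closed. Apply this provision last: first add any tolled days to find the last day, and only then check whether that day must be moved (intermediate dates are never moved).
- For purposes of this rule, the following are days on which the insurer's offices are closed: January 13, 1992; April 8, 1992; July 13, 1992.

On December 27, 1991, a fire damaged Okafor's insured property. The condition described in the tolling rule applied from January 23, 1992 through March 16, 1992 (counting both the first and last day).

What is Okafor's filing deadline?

144 days after December 27, 1991 is May 19, 1992.
From January 23, 1992 through March 16, 1992 inclusive is 54 days; tolling adds 54 days: May 19, 1992 + 54 days = July 12, 1992.
July 12, 1992 is Sunday; July 13, 1992 is a listed holiday. The next qualifying day is July 14, 1992.

July 14, 1992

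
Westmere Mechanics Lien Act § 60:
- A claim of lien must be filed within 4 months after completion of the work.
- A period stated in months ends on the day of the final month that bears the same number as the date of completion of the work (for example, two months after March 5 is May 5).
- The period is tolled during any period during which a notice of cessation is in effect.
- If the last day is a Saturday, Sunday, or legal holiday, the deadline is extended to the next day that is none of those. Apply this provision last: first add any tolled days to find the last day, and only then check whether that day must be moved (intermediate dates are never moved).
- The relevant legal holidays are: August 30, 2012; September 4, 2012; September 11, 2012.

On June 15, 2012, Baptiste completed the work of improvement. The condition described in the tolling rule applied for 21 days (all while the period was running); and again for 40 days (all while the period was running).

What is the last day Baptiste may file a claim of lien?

4 months after June 15, 2012 is October 15, 2012.
Tolling adds 21 days: October 15, 2012 + 21 days = November 5, 2012.
Tolling adds 40 days: November 5, 2012 + 40 days = December 15, 2012.
December 15, 2012 is Saturday; December 16, 2012 is Sunday. The next qualifying day is December 17, 2012.

December 17, 2012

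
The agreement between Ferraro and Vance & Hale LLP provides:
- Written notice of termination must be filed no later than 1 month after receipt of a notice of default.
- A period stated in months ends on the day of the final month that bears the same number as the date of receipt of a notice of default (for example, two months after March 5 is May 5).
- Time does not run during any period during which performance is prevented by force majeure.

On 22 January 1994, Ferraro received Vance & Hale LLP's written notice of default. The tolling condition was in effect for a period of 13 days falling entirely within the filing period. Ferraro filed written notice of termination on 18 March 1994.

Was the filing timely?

1 month after 22 January 1994 is February 22, 1994.
Tolling adds 13 days: February 22, 1994 + 13 days = March 7, 1994.
The deadline is March 7, 1994; the filing on March 18, 1994 is after that date.

No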